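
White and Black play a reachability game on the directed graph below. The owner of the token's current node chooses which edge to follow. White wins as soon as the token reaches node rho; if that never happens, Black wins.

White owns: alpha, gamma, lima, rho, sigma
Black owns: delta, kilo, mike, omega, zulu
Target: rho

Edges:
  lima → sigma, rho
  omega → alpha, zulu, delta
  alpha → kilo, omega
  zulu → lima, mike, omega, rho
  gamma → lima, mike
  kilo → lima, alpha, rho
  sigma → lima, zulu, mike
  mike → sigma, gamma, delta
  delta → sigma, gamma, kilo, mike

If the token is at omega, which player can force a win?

Black

A0 = {rho}
A1: add {lima} — lima (White) has lima→rho.
A2: add {gamma, sigma} — sigma (White) has sigma→lima; gamma (White) has gamma→lima.
A3 = A2; e.g. alpha (White) has no edge into A2. Fixed point.
omega never enters the attractor, so Black can avoid the target forever.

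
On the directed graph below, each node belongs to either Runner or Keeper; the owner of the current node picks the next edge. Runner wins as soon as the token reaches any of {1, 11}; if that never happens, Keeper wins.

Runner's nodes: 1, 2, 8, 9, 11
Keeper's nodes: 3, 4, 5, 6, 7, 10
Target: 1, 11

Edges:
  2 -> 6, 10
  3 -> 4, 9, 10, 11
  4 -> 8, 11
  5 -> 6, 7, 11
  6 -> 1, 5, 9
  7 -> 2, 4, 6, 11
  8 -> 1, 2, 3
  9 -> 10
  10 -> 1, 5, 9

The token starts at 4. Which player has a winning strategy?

A0 = {1, 11}
A1: add {8} — 8 (Runner) has 8→1.
A2: add {4} — 4 (Keeper): all of {8, 11} already in.
A3 = A2; e.g. 2 (Runner) has no edge into A2. Fixed point.
4 ∈ A2, so Runner can force the target.

Runner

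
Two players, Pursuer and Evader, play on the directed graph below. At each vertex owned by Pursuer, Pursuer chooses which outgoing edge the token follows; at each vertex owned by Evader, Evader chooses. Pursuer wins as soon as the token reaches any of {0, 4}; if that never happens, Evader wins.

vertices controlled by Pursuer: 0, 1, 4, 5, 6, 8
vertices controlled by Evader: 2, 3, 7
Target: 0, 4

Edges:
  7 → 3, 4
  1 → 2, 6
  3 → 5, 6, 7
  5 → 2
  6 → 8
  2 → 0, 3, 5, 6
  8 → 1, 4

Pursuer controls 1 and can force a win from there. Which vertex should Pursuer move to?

A0 = {0, 4}
A1: add {8} — 8 (Pursuer) has 8→4.
A2: add {6} — 6 (Pursuer) has 6→8.
A3: add {1} — 1 (Pursuer) has 1→6.
A4 = A3; e.g. 2 (Evader) can still go to 3. Fixed point.
From 1, successor 6 is in the attractor (rank 2); the other successor 2 is not.

6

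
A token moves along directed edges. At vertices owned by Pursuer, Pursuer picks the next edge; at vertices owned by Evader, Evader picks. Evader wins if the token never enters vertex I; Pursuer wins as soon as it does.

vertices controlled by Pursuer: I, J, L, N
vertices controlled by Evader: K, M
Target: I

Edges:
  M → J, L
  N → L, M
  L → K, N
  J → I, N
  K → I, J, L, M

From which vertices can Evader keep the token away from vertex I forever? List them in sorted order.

A0 = {I}
A1: add {J} — J (Pursuer) has J→I.
A2 = A1; e.g. K (Evader) can still go to L. Fixed point.
Pursuer's attractor = {I, J}; Evader avoids the target exactly from the complement.

K, L, M, N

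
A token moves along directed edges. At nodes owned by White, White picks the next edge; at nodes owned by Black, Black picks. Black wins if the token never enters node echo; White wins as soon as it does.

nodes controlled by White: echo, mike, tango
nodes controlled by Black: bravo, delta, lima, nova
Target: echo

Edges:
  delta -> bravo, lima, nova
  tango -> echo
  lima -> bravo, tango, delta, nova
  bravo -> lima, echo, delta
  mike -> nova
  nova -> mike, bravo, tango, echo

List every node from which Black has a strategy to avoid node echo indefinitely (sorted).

bravo, delta, lima, mike, nova

A0 = {echo}
A1: add {tango} — tango (White) has tango→echo.
A2 = A1; e.g. mike (White) has no edge into A1. Fixed point.
White's attractor = {echo, tango}; Black avoids the target exactly from the complement.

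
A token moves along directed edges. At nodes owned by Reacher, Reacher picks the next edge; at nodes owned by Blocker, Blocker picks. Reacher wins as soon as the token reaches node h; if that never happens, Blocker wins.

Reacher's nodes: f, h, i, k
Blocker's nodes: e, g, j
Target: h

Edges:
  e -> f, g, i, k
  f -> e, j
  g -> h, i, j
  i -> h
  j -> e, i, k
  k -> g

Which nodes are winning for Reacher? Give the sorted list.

A0 = {h}
A1: add {i} — i (Reacher) has i→h.
A2 = A1; e.g. e (Blocker) can still go to f. Fixed point.
Reacher's winning region = {h, i}.

h, i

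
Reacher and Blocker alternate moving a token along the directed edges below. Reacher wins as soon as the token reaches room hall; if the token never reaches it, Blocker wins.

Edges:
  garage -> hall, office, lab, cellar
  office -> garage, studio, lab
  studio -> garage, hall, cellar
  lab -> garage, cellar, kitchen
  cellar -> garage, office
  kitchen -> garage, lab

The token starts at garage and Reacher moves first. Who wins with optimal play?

Track states (vertex, player-to-move).
A0 = {(hall,Reacher), (hall,Blocker)}
A1: add {(garage,Reacher), (studio,Reacher)}.
(garage,Reacher) ∈ A1 ⇒ Reacher forces the target.

Reacher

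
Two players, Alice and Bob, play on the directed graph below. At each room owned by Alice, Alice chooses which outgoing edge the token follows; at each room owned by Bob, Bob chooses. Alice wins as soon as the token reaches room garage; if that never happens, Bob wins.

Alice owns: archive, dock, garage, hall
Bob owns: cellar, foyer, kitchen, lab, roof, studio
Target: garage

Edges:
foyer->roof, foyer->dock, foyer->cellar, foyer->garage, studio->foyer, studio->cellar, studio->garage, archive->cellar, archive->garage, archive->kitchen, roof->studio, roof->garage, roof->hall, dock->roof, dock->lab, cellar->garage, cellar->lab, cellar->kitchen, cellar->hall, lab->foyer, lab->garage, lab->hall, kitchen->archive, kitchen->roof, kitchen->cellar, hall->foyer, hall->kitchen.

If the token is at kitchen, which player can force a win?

Bob

A0 = {garage}
A1: add {archive} — archive (Alice) has archive→garage.
A2 = A1; e.g. foyer (Bob) can still go to roof. Fixed point.
kitchen never enters the attractor, so Bob can avoid the target forever.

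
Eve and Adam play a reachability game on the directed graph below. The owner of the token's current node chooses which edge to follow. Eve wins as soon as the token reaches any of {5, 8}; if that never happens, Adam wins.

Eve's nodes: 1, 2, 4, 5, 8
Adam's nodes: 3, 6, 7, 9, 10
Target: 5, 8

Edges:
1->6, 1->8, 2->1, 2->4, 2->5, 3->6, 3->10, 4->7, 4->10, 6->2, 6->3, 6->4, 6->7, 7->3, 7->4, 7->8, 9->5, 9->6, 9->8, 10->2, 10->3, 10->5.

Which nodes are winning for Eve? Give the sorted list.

A0 = {5, 8}
A1: add {1, 2} — 1 (Eve) has 1→8; 2 (Eve) has 2→5.
A2 = A1; e.g. 3 (Adam) can still go to 6. Fixed point.
Eve's winning region = {1, 2, 5, 8}.

1, 2, 5, 8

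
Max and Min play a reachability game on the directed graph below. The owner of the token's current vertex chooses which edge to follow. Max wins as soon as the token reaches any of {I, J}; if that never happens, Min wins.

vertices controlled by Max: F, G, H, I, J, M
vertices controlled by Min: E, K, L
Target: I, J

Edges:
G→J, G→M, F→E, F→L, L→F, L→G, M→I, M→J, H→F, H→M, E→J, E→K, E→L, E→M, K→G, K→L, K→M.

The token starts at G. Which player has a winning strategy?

Max

A0 = {I, J}
A1: add {G, M} — G (Max) has G→J; M (Max) has M→I.
G ∈ A1, so Max can force the target.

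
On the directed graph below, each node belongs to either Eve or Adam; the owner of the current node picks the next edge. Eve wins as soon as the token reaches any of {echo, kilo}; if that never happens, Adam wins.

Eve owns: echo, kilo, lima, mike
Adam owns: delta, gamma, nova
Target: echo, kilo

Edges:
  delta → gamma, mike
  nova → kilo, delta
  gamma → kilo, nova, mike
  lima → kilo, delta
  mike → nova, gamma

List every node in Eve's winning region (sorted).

A0 = {echo, kilo}
A1: add {lima} — lima (Eve) has lima→kilo.
A2 = A1; e.g. nova (Adam) can still go to delta. Fixed point.
Eve's winning region = {echo, kilo, lima}.

echo, kilo, lima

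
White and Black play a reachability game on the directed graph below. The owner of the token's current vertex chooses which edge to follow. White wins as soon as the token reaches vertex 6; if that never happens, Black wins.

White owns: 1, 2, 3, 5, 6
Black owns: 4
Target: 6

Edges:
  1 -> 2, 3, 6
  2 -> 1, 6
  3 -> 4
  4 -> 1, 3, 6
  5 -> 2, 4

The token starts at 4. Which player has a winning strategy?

Black

A0 = {6}
A1: add {1, 2} — 1 (White) has 1→6; 2 (White) has 2→6.
A2: add {5} — 5 (White) has 5→2.
A3 = A2; e.g. 3 (White) has no edge into A2. Fixed point.
4 never enters the attractor, so Black can avoid the target forever.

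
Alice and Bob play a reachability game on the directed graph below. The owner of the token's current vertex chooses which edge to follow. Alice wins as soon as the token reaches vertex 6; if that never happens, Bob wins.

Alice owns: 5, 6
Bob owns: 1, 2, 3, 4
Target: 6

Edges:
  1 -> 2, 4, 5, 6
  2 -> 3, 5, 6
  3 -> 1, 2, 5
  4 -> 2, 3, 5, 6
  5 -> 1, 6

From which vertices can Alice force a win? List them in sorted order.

A0 = {6}
A1: add {5} — 5 (Alice) has 5→6.
A2 = A1; e.g. 1 (Bob) can still go to 2. Fixed point.
Alice's winning region = {5, 6}.

5, 6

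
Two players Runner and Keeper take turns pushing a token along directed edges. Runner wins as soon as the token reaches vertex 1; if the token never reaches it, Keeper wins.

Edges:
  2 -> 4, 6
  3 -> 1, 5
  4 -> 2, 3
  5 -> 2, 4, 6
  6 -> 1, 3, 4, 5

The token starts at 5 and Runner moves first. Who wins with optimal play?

Track states (vertex, player-to-move).
A0 = {(1,Runner), (1,Keeper)}
A1: add {(3,Runner), (6,Runner)}.
A2 = A1; e.g. (2,Runner) stays out. (5,Runner) never enters ⇒ Keeper avoids the target.

Keeper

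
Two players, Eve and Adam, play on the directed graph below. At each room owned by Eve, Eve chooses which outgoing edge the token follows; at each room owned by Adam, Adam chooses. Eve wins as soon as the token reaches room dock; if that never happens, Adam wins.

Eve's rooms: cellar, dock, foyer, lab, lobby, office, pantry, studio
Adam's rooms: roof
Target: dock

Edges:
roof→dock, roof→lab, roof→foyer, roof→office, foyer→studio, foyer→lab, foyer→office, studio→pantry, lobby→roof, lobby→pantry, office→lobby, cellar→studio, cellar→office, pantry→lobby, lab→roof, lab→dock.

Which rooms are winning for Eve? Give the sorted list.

dock, foyer, lab

A0 = {dock}
A1: add {lab} — lab (Eve) has lab→dock.
A2: add {foyer} — foyer (Eve) has foyer→lab.
A3 = A2; e.g. roof (Adam) can still go to office. Fixed point.
Eve's winning region = {dock, foyer, lab}.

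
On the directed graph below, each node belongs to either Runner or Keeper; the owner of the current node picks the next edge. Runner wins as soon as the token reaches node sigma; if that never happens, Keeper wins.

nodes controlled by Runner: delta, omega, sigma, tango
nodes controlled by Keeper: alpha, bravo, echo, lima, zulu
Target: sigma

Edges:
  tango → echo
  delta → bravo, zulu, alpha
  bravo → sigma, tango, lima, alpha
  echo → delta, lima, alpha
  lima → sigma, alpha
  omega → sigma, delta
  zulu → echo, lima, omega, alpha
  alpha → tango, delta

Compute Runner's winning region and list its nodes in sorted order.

omega, sigma

A0 = {sigma}
A1: add {omega} — omega (Runner) has omega→sigma.
A2 = A1; e.g. tango (Runner) has no edge into A1. Fixed point.
Runner's winning region = {omega, sigma}.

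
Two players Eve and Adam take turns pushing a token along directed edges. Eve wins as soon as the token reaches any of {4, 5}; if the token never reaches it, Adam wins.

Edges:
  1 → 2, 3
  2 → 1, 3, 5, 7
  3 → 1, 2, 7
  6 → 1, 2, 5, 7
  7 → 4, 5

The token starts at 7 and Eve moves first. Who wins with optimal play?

Eve

Track states (vertex, player-to-move).
A0 = {(4,Eve), (4,Adam), (5,Eve), (5,Adam)}
A1: add {(2,Eve), (6,Eve), (7,Eve), (7,Adam)}.
(7,Eve) ∈ A1 ⇒ Eve forces the target.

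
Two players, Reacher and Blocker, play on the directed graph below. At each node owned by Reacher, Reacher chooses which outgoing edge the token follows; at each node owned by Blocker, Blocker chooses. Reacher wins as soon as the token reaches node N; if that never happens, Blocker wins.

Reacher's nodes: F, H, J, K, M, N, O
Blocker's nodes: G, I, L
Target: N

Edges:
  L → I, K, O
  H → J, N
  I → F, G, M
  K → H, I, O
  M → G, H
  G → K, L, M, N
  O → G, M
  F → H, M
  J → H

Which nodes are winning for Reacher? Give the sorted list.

A0 = {N}
A1: add {H} — H (Reacher) has H→N.
A2: add {F, J, K, M} — F (Reacher) has F→H; J (Reacher) has J→H; K (Reacher) has K→H; M (Reacher) has M→H.
A3: add {O} — O (Reacher) has O→M.
A4 = A3; e.g. G (Blocker) can still go to L. Fixed point.
Reacher's winning region = {F, H, J, K, M, N, O}.

F, H, J, K, M, N, O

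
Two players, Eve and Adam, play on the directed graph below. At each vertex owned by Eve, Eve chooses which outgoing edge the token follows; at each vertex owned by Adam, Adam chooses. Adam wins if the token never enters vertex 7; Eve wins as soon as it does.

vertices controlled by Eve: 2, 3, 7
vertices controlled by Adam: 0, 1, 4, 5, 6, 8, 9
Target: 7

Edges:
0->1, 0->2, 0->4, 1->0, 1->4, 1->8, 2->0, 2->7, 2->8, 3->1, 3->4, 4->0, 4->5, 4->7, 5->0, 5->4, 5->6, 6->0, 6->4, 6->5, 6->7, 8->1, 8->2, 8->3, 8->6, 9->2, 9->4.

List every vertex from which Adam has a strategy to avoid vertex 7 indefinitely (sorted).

0, 1, 3, 4, 5, 6, 8, 9

A0 = {7}
A1: add {2} — 2 (Eve) has 2→7.
A2 = A1; e.g. 0 (Adam) can still go to 1. Fixed point.
Eve's attractor = {2, 7}; Adam avoids the target exactly from the complement.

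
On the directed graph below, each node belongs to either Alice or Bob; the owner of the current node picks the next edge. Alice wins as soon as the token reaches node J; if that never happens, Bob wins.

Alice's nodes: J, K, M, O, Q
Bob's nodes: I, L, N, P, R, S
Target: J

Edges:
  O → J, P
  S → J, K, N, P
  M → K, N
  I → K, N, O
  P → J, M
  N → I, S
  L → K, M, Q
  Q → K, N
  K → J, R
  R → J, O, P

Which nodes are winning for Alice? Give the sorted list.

A0 = {J}
A1: add {K, O} — K (Alice) has K→J; O (Alice) has O→J.
A2: add {M, Q} — M (Alice) has M→K; Q (Alice) has Q→K.
A3: add {L, P} — L (Bob): all of {K, M, Q} already in; P (Bob): all of {J, M} already in.
A4: add {R} — R (Bob): all of {J, O, P} already in.
A5 = A4; e.g. I (Bob) can still go to N. Fixed point.
Alice's winning region = {J, K, L, M, O, P, Q, R}.

J, K, L, M, O, P, Q, R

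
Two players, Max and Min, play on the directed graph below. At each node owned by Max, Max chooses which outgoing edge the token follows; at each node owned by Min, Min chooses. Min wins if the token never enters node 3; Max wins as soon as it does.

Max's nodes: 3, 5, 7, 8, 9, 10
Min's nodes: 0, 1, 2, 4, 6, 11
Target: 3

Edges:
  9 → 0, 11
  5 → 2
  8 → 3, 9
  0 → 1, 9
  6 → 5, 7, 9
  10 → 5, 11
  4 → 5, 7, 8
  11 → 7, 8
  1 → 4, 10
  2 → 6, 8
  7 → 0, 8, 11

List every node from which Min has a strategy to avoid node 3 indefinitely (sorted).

0, 1, 2, 4, 5, 6

A0 = {3}
A1: add {8} — 8 (Max) has 8→3.
A2: add {7} — 7 (Max) has 7→8.
A3: add {11} — 11 (Min): all of {7, 8} already in.
A4: add {9, 10} — 9 (Max) has 9→11; 10 (Max) has 10→11.
A5 = A4; e.g. 0 (Min) can still go to 1. Fixed point.
Max's attractor = {3, 7, 8, 9, 10, 11}; Min avoids the target exactly from the complement.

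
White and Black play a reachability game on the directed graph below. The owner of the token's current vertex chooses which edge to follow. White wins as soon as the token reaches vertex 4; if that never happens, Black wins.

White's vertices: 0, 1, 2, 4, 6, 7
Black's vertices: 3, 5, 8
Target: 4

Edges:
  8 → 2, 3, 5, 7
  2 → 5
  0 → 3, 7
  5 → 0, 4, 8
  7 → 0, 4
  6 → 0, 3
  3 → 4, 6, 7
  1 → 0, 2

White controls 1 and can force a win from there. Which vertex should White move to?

A0 = {4}
A1: add {7} — 7 (White) has 7→4.
A2: add {0} — 0 (White) has 0→7.
A3: add {1, 6} — 1 (White) has 1→0; 6 (White) has 6→0.
A4: add {3} — 3 (Black): all of {4, 6, 7} already in.
A5 = A4; e.g. 2 (White) has no edge into A4. Fixed point.
From 1, successor 0 is in the attractor (rank 2); the other successor 2 is not.

0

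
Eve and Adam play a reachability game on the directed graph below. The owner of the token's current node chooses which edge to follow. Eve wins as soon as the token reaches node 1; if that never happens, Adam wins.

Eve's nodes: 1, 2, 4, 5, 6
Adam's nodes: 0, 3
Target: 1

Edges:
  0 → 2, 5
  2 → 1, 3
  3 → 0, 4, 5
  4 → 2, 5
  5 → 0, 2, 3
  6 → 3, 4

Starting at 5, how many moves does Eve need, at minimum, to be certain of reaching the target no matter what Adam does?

A0 = {1}
A1: add {2} — 2 (Eve) has 2→1.
A2: add {4, 5} — 4 (Eve) has 4→2; 5 (Eve) has 5→2.
5 enters the attractor at level 2, so Eve can force the target in 2 moves from there.

2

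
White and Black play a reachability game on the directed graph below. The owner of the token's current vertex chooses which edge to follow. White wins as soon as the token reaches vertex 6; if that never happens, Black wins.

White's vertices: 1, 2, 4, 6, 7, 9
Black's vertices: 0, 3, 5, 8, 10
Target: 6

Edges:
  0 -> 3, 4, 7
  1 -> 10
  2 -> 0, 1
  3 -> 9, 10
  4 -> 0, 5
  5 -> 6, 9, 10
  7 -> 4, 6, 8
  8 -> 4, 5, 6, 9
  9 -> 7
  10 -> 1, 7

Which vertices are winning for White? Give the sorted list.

6, 7, 9

A0 = {6}
A1: add {7} — 7 (White) has 7→6.
A2: add {9} — 9 (White) has 9→7.
A3 = A2; e.g. 0 (Black) can still go to 3. Fixed point.
White's winning region = {6, 7, 9}.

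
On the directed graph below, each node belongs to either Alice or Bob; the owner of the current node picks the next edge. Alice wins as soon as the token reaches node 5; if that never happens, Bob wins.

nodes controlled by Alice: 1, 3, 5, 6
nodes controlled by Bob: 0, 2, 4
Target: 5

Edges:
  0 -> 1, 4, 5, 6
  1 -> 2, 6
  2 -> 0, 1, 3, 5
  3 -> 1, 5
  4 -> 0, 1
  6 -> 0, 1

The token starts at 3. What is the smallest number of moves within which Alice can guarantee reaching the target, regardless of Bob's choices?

1

A0 = {5}
A1: add {3} — 3 (Alice) has 3→5.
A2 = A1; e.g. 0 (Bob) can still go to 1. Fixed point.
3 enters the attractor at level 1, so Alice can force the target in 1 move from there.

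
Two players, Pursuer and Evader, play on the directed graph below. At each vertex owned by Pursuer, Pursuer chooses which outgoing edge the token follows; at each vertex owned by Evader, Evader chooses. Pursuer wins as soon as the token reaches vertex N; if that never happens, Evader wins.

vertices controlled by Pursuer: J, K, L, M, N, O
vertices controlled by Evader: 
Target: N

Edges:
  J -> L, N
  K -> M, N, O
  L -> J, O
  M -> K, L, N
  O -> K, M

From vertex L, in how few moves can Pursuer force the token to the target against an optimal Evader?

2

A0 = {N}
A1: add {J, K, M} — J (Pursuer) has J→N; K (Pursuer) has K→N; M (Pursuer) has M→N.
A2: add {L, O} — L (Pursuer) has L→J; O (Pursuer) has O→K.
A2 = all vertices. Fixed point.
L enters the attractor at level 2, so Pursuer can force the target in 2 moves from there.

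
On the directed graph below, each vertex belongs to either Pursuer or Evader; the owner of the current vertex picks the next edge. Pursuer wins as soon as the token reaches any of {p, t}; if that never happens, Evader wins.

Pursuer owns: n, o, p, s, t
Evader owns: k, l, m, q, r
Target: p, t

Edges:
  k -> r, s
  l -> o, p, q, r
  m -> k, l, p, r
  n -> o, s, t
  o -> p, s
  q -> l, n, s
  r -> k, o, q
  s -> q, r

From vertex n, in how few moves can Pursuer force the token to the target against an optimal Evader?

1

A0 = {p, t}
A1: add {n, o} — n (Pursuer) has n→t; o (Pursuer) has o→p.
A2 = A1; e.g. k (Evader) can still go to r. Fixed point.
n enters the attractor at level 1, so Pursuer can force the target in 1 move from there.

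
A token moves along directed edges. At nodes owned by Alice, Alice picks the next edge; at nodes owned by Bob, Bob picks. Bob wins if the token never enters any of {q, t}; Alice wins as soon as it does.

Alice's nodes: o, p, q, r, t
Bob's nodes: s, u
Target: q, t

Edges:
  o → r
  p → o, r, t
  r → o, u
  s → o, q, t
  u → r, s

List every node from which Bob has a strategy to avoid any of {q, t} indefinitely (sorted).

o, r, s, u

A0 = {q, t}
A1: add {p} — p (Alice) has p→t.
A2 = A1; e.g. o (Alice) has no edge into A1. Fixed point.
Alice's attractor = {p, q, t}; Bob avoids the target exactly from the complement.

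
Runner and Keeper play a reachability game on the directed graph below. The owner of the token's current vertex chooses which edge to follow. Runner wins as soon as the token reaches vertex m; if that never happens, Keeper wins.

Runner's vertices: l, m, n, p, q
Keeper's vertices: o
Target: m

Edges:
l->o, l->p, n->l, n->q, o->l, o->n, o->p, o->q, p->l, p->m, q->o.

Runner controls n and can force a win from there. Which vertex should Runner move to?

l

A0 = {m}
A1: add {p} — p (Runner) has p→m.
A2: add {l} — l (Runner) has l→p.
A3: add {n} — n (Runner) has n→l.
A4 = A3; e.g. o (Keeper) can still go to q. Fixed point.
From n, successor l is in the attractor (rank 2); the other successor q is not.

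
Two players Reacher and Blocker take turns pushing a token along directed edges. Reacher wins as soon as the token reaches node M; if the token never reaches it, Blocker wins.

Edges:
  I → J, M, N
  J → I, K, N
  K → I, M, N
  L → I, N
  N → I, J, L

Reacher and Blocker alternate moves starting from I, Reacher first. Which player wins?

Track states (vertex, player-to-move).
A0 = {(M,Reacher), (M,Blocker)}
A1: add {(I,Reacher), (K,Reacher)}.
(I,Reacher) ∈ A1 ⇒ Reacher forces the target.

Reacher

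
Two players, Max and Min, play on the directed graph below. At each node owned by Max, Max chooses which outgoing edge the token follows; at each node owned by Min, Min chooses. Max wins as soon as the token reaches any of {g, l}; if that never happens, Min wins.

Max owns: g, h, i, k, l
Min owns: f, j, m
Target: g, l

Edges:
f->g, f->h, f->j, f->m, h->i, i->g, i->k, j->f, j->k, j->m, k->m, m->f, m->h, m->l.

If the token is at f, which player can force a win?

Min

A0 = {g, l}
A1: add {i} — i (Max) has i→g.
A2: add {h} — h (Max) has h→i.
A3 = A2; e.g. f (Min) can still go to j. Fixed point.
f never enters the attractor, so Min can avoid the target forever.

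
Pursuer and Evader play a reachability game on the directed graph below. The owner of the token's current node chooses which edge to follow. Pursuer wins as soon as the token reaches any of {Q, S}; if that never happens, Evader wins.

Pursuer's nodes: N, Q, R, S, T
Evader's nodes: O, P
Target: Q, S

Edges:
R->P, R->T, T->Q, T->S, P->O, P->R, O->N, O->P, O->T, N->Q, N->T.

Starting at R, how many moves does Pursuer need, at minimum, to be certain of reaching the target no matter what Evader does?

A0 = {Q, S}
A1: add {N, T} — N (Pursuer) has N→Q; T (Pursuer) has T→Q.
A2: add {R} — R (Pursuer) has R→T.
A3 = A2; e.g. O (Evader) can still go to P. Fixed point.
R enters the attractor at level 2, so Pursuer can force the target in 2 moves from there.

2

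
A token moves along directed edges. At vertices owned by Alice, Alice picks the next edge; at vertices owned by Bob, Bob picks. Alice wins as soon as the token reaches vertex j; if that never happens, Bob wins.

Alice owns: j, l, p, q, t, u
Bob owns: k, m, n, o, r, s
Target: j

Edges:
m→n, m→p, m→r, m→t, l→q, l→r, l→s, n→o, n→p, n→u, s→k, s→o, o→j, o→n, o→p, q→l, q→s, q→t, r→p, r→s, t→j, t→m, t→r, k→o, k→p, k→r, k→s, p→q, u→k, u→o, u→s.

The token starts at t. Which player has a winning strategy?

A0 = {j}
A1: add {t} — t (Alice) has t→j.
t ∈ A1, so Alice can force the target.

Alice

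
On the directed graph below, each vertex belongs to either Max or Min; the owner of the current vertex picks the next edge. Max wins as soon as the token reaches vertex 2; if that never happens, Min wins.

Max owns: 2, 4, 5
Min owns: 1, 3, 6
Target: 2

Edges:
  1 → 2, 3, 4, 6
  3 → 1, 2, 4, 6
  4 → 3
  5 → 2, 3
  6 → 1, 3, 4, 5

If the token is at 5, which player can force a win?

A0 = {2}
A1: add {5} — 5 (Max) has 5→2.
A2 = A1; e.g. 1 (Min) can still go to 3. Fixed point.
5 ∈ A1, so Max can force the target.

Max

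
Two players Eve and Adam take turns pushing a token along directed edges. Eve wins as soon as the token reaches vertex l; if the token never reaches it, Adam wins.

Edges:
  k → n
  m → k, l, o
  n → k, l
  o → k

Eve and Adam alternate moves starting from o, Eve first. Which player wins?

Track states (vertex, player-to-move).
A0 = {(l,Eve), (l,Adam)}
A1: add {(m,Eve), (n,Eve)}.
A2: add {(k,Adam)}.
A3: add {(o,Eve)}.
(o,Eve) ∈ A3 ⇒ Eve forces the target.

Eve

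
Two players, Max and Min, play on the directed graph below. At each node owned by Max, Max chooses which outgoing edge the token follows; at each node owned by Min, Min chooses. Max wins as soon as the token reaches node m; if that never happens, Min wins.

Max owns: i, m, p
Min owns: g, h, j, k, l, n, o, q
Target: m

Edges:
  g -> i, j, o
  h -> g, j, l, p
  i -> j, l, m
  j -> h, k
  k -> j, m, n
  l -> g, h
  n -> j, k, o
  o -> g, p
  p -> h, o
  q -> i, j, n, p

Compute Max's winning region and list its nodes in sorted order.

i, m

A0 = {m}
A1: add {i} — i (Max) has i→m.
A2 = A1; e.g. g (Min) can still go to j. Fixed point.
Max's winning region = {i, m}.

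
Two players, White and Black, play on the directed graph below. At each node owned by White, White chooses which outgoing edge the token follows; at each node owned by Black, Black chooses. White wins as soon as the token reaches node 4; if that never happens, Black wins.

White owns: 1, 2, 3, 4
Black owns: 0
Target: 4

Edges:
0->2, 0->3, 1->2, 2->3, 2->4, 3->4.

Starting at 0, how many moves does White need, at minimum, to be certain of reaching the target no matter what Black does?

A0 = {4}
A1: add {2, 3} — 2 (White) has 2→4; 3 (White) has 3→4.
A2: add {0, 1} — 0 (Black): all of {2, 3} already in; 1 (White) has 1→2.
A2 = all vertices. Fixed point.
0 enters the attractor at level 2, so White can force the target in 2 moves from there.

2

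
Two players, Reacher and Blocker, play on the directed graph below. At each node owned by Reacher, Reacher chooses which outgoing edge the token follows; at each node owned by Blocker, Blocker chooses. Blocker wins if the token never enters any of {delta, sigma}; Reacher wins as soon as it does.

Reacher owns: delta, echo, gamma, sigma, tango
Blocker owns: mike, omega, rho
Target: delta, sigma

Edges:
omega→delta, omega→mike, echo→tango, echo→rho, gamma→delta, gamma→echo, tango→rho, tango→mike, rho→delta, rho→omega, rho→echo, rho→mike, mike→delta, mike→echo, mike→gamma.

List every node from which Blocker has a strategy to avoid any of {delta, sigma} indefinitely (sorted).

A0 = {delta, sigma}
A1: add {gamma} — gamma (Reacher) has gamma→delta.
A2 = A1; e.g. omega (Blocker) can still go to mike. Fixed point.
Reacher's attractor = {delta, gamma, sigma}; Blocker avoids the target exactly from the complement.

echo, mike, omega, rho, tango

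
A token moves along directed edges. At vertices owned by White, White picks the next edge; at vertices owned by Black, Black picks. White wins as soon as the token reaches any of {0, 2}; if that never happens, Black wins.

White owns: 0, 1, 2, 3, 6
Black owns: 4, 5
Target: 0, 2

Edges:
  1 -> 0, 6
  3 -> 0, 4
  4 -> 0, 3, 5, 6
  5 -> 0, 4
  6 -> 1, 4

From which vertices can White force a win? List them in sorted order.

A0 = {0, 2}
A1: add {1, 3} — 1 (White) has 1→0; 3 (White) has 3→0.
A2: add {6} — 6 (White) has 6→1.
A3 = A2; e.g. 4 (Black) can still go to 5. Fixed point.
White's winning region = {0, 1, 2, 3, 6}.

0, 1, 2, 3, 6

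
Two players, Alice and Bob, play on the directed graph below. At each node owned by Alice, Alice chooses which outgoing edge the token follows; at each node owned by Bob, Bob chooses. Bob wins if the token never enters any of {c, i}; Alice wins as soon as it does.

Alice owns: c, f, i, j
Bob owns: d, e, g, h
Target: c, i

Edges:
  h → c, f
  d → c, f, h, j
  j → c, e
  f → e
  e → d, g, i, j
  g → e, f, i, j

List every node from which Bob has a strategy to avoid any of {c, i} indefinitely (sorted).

A0 = {c, i}
A1: add {j} — j (Alice) has j→c.
A2 = A1; e.g. d (Bob) can still go to f. Fixed point.
Alice's attractor = {c, i, j}; Bob avoids the target exactly from the complement.

d, e, f, g, h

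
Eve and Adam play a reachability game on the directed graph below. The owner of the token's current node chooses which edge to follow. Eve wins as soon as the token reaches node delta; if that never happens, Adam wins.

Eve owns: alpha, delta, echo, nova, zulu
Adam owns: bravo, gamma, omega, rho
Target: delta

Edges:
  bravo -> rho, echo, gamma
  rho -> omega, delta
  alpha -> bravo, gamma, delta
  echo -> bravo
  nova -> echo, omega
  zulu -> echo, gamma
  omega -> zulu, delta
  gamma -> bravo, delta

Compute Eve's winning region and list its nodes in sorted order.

alpha, delta

A0 = {delta}
A1: add {alpha} — alpha (Eve) has alpha→delta.
A2 = A1; e.g. bravo (Adam) can still go to rho. Fixed point.
Eve's winning region = {alpha, delta}.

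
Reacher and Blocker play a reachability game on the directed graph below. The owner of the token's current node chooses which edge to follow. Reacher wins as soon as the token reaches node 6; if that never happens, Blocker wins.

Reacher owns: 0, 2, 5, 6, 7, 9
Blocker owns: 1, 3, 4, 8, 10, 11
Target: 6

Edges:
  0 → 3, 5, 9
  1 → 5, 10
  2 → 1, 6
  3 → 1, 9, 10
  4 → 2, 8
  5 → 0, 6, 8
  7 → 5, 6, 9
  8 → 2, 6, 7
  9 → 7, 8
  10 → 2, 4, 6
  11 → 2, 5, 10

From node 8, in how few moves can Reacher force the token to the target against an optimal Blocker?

A0 = {6}
A1: add {2, 5, 7} — 2 (Reacher) has 2→6; 5 (Reacher) has 5→6; 7 (Reacher) has 7→6.
A2: add {0, 8, 9} — 0 (Reacher) has 0→5; 8 (Blocker): all of {2, 6, 7} already in; 9 (Reacher) has 9→7.
8 enters the attractor at level 2, so Reacher can force the target in 2 moves from there.

2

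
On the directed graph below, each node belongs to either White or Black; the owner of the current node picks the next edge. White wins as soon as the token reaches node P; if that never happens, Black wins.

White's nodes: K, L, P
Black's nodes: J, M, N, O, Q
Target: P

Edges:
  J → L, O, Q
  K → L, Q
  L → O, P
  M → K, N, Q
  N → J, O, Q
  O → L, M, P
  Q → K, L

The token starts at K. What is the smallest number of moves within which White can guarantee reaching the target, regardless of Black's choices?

2

A0 = {P}
A1: add {L} — L (White) has L→P.
A2: add {K} — K (White) has K→L.
K enters the attractor at level 2, so White can force the target in 2 moves from there.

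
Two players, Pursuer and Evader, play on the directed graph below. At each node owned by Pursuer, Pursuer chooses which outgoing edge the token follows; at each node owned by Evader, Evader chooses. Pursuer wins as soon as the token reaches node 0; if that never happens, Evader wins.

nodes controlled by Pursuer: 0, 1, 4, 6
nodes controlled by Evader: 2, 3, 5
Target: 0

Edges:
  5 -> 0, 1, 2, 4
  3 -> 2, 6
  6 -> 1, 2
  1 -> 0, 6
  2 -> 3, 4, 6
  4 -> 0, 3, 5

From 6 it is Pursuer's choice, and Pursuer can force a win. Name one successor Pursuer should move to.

A0 = {0}
A1: add {1, 4} — 1 (Pursuer) has 1→0; 4 (Pursuer) has 4→0.
A2: add {6} — 6 (Pursuer) has 6→1.
A3 = A2; e.g. 2 (Evader) can still go to 3. Fixed point.
From 6, successor 1 is in the attractor (rank 1); the other successor 2 is not.

1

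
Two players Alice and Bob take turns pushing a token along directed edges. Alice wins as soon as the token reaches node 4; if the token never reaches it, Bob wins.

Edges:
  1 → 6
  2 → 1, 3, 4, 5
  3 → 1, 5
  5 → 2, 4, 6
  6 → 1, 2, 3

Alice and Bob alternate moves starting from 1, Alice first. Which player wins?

Track states (vertex, player-to-move).
A0 = {(4,Alice), (4,Bob)}
A1: add {(2,Alice), (5,Alice)}.
A2 = A1; e.g. (1,Alice) stays out. (1,Alice) never enters ⇒ Bob avoids the target.

Bob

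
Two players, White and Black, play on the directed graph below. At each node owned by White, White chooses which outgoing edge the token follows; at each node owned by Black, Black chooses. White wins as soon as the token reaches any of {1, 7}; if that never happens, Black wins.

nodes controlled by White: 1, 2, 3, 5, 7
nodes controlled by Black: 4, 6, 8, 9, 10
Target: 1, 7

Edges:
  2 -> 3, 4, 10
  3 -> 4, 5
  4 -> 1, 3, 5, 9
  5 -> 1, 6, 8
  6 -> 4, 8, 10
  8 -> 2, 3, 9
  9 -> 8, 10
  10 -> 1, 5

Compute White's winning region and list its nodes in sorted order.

A0 = {1, 7}
A1: add {5} — 5 (White) has 5→1.
A2: add {3, 10} — 3 (White) has 3→5; 10 (Black): all of {1, 5} already in.
A3: add {2} — 2 (White) has 2→3.
A4 = A3; e.g. 4 (Black) can still go to 9. Fixed point.
White's winning region = {1, 2, 3, 5, 7, 10}.

1, 2, 3, 5, 7, 10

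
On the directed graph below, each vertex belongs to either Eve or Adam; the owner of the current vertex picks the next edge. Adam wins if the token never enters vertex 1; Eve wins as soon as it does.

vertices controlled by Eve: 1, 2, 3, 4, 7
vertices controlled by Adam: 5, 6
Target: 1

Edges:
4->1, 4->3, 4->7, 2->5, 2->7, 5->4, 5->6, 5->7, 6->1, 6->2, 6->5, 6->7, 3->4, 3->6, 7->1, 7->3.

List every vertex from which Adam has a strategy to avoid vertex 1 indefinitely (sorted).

5, 6

A0 = {1}
A1: add {4, 7} — 4 (Eve) has 4→1; 7 (Eve) has 7→1.
A2: add {2, 3} — 2 (Eve) has 2→7; 3 (Eve) has 3→4.
A3 = A2; e.g. 5 (Adam) can still go to 6. Fixed point.
Eve's attractor = {1, 2, 3, 4, 7}; Adam avoids the target exactly from the complement.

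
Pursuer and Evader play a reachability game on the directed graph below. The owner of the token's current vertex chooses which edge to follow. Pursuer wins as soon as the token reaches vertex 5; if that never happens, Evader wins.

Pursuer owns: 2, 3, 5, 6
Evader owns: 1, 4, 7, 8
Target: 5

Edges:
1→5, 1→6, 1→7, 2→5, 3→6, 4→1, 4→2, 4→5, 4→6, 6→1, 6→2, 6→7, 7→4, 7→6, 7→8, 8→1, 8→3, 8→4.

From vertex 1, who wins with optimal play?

A0 = {5}
A1: add {2} — 2 (Pursuer) has 2→5.
A2: add {6} — 6 (Pursuer) has 6→2.
A3: add {3} — 3 (Pursuer) has 3→6.
A4 = A3; e.g. 1 (Evader) can still go to 7. Fixed point.
1 never enters the attractor, so Evader can avoid the target forever.

Evader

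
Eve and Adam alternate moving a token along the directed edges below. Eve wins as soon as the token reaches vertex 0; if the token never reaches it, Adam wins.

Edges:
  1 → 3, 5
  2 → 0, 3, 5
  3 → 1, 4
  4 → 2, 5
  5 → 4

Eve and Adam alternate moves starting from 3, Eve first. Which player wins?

Track states (vertex, player-to-move).
A0 = {(0,Eve), (0,Adam)}
A1: add {(2,Eve)}.
A2 = A1; e.g. (1,Eve) stays out. (3,Eve) never enters ⇒ Adam avoids the target.

Adam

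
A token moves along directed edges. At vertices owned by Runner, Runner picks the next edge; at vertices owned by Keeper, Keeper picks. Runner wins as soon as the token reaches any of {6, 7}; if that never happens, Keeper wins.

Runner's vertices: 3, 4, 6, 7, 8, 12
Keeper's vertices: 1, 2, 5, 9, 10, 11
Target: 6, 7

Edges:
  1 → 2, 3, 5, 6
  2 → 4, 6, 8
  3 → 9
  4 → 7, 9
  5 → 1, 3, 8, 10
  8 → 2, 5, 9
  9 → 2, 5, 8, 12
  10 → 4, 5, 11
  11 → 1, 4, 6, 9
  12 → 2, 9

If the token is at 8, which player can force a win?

Keeper

A0 = {6, 7}
A1: add {4} — 4 (Runner) has 4→7.
A2 = A1; e.g. 1 (Keeper) can still go to 2. Fixed point.
8 never enters the attractor, so Keeper can avoid the target forever.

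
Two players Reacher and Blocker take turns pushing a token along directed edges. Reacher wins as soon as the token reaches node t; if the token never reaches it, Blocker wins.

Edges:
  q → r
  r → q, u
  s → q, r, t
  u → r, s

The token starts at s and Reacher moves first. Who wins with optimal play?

Track states (vertex, player-to-move).
A0 = {(t,Reacher), (t,Blocker)}
A1: add {(s,Reacher)}.
(s,Reacher) ∈ A1 ⇒ Reacher forces the target.

Reacher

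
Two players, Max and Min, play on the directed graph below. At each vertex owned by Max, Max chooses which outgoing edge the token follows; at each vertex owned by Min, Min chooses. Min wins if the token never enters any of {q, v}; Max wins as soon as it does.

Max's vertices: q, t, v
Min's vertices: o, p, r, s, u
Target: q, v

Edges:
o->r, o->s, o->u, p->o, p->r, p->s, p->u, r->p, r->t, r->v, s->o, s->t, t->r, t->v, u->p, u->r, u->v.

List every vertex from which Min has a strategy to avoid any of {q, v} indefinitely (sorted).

A0 = {q, v}
A1: add {t} — t (Max) has t→v.
A2 = A1; e.g. o (Min) can still go to r. Fixed point.
Max's attractor = {q, t, v}; Min avoids the target exactly from the complement.

o, p, r, s, u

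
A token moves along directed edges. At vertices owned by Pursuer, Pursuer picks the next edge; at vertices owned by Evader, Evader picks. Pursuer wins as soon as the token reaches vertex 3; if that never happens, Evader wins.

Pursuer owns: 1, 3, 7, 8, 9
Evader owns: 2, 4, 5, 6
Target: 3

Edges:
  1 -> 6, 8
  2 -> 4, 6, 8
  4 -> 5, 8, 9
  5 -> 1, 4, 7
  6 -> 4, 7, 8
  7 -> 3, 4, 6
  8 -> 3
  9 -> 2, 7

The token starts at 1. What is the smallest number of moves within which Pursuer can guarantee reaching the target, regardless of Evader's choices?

A0 = {3}
A1: add {7, 8} — 7 (Pursuer) has 7→3; 8 (Pursuer) has 8→3.
A2: add {1, 9} — 1 (Pursuer) has 1→8; 9 (Pursuer) has 9→7.
A3 = A2; e.g. 2 (Evader) can still go to 4. Fixed point.
1 enters the attractor at level 2, so Pursuer can force the target in 2 moves from there.

2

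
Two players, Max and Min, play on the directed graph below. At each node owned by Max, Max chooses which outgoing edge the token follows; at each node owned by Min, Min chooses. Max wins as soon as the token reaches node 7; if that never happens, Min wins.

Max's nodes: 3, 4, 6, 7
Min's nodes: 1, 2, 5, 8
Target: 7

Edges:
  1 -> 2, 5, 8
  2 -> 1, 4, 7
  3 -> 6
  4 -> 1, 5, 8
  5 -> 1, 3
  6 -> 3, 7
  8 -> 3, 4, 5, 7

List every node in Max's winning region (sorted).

A0 = {7}
A1: add {6} — 6 (Max) has 6→7.
A2: add {3} — 3 (Max) has 3→6.
A3 = A2; e.g. 1 (Min) can still go to 2. Fixed point.
Max's winning region = {3, 6, 7}.

3, 6, 7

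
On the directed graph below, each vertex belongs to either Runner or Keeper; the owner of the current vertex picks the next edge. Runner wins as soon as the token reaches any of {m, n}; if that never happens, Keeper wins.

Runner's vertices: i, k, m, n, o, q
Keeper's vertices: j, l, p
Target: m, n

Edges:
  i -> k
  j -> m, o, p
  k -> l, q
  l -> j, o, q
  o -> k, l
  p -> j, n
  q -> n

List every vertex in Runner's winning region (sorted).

A0 = {m, n}
A1: add {q} — q (Runner) has q→n.
A2: add {k} — k (Runner) has k→q.
A3: add {i, o} — i (Runner) has i→k; o (Runner) has o→k.
A4 = A3; e.g. j (Keeper) can still go to p. Fixed point.
Runner's winning region = {i, k, m, n, o, q}.

i, k, m, n, o, q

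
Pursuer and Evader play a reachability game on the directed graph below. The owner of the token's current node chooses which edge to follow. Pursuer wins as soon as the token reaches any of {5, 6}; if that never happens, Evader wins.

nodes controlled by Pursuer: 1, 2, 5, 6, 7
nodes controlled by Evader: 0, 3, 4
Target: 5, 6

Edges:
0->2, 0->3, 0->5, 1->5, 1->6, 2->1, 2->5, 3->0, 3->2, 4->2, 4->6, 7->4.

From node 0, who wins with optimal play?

A0 = {5, 6}
A1: add {1, 2} — 1 (Pursuer) has 1→5; 2 (Pursuer) has 2→5.
A2: add {4} — 4 (Evader): all of {2, 6} already in.
A3: add {7} — 7 (Pursuer) has 7→4.
A4 = A3; e.g. 0 (Evader) can still go to 3. Fixed point.
0 never enters the attractor, so Evader can avoid the target forever.

Evader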